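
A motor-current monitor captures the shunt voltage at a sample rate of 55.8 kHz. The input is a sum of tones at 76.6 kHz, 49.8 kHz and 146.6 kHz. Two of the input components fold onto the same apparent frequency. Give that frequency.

fs/2 = 27.9 kHz.
76.6 kHz mod fs = 20.8 kHz.
20.8 kHz ≤ fs/2 = 27.9 kHz, appears at 20.8 kHz.
49.8 kHz > fs/2 = 27.9 kHz, folds to fs − 49.8 kHz = 6 kHz.
146.6 kHz mod fs = 35 kHz.
35 kHz > fs/2 = 27.9 kHz, folds to fs − 35 kHz = 20.8 kHz.
76.6 kHz and 146.6 kHz both map to 20.8 kHz.

20.8 kHz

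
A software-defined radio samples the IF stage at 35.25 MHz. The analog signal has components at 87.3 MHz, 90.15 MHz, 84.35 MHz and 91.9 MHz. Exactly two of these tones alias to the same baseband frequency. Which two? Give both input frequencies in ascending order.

84.35 MHz, 91.9 MHz

fs/2 = 17.625 MHz.
87.3 MHz mod fs = 16.8 MHz.
16.8 MHz ≤ fs/2 = 17.625 MHz, appears at 16.8 MHz.
90.15 MHz mod fs = 19.65 MHz.
19.65 MHz > fs/2 = 17.625 MHz, folds to fs − 19.65 MHz = 15.6 MHz.
84.35 MHz mod fs = 13.85 MHz.
13.85 MHz ≤ fs/2 = 17.625 MHz, appears at 13.85 MHz.
91.9 MHz mod fs = 21.4 MHz.
21.4 MHz > fs/2 = 17.625 MHz, folds to fs − 21.4 MHz = 13.85 MHz.
84.35 MHz and 91.9 MHz both map to 13.85 MHz.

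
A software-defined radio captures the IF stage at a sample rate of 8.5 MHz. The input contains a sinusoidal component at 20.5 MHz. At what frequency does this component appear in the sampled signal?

20.5 MHz mod fs = 3.5 MHz.
3.5 MHz ≤ fs/2 = 4.25 MHz, appears at 3.5 MHz.

3.5 MHz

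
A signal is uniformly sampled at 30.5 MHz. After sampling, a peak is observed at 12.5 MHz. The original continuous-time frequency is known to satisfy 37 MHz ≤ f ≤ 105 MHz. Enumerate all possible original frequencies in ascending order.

43 MHz, 48.5 MHz, 73.5 MHz, 79 MHz, 104 MHz

Frequencies that alias to 12.5 MHz are k·fs ± 12.5 MHz for integer k ≥ 0.
k=0: 12.5 MHz.
k=1: 18 MHz, 43 MHz.
k=2: 48.5 MHz, 73.5 MHz.
k=3: 79 MHz, 104 MHz.
k=4: 109.5 MHz, 134.5 MHz.
Within [37 MHz, 105 MHz]: 43 MHz, 48.5 MHz, 73.5 MHz, 79 MHz, 104 MHz.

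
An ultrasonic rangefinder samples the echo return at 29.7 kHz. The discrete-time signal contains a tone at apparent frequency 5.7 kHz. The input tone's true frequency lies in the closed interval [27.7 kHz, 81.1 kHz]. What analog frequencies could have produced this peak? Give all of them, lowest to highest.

Frequencies that alias to 5.7 kHz are k·fs ± 5.7 kHz for integer k ≥ 0.
k=0: 5.7 kHz.
k=1: 24 kHz, 35.4 kHz.
k=2: 53.7 kHz, 65.1 kHz.
k=3: 83.4 kHz, 94.8 kHz.
Within [27.7 kHz, 81.1 kHz]: 35.4 kHz, 53.7 kHz, 65.1 kHz.

35.4 kHz, 53.7 kHz, 65.1 kHz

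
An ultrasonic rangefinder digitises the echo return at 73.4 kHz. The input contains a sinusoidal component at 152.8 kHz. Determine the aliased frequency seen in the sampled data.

152.8 kHz mod fs = 6 kHz.
6 kHz ≤ fs/2 = 36.7 kHz, appears at 6 kHz.

6 kHz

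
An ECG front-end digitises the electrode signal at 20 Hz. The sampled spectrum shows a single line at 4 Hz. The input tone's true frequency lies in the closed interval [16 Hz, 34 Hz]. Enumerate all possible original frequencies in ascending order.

16 Hz, 24 Hz

Frequencies that alias to 4 Hz are k·fs ± 4 Hz for integer k ≥ 0.
k=0: 4 Hz.
k=1: 16 Hz, 24 Hz.
k=2: 36 Hz, 44 Hz.
Within [16 Hz, 34 Hz]: 16 Hz, 24 Hz.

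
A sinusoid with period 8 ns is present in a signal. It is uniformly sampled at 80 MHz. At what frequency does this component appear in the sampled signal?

T = 8 ns → f = 1/T = 125 MHz.
125 MHz mod fs = 45 MHz.
45 MHz > fs/2 = 40 MHz, folds to fs − 45 MHz = 35 MHz.

35 MHz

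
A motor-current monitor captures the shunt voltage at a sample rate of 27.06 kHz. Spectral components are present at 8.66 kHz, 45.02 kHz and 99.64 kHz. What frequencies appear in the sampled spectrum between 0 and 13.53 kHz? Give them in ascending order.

fs/2 = 13.53 kHz.
8.66 kHz ≤ fs/2 = 13.53 kHz, passes unchanged.
45.02 kHz mod fs = 17.96 kHz.
17.96 kHz > fs/2 = 13.53 kHz, folds to fs − 17.96 kHz = 9.1 kHz.
99.64 kHz mod fs = 18.46 kHz.
18.46 kHz > fs/2 = 13.53 kHz, folds to fs − 18.46 kHz = 8.6 kHz.
Distinct values: {8.6 kHz, 8.66 kHz, 9.1 kHz}.

8.6 kHz, 8.66 kHz, 9.1 kHz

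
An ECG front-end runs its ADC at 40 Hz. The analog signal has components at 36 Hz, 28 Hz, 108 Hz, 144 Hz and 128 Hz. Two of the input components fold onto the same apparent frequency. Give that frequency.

fs/2 = 20 Hz.
36 Hz > fs/2 = 20 Hz, folds to fs − 36 Hz = 4 Hz.
28 Hz > fs/2 = 20 Hz, folds to fs − 28 Hz = 12 Hz.
108 Hz mod fs = 28 Hz.
28 Hz > fs/2 = 20 Hz, folds to fs − 28 Hz = 12 Hz.
144 Hz mod fs = 24 Hz.
24 Hz > fs/2 = 20 Hz, folds to fs − 24 Hz = 16 Hz.
128 Hz mod fs = 8 Hz.
8 Hz ≤ fs/2 = 20 Hz, appears at 8 Hz.
28 Hz and 108 Hz both map to 12 Hz.

12 Hz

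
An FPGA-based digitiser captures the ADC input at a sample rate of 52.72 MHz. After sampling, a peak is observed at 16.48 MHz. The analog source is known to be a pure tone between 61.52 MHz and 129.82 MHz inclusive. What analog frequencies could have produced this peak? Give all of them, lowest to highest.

Frequencies that alias to 16.48 MHz are k·fs ± 16.48 MHz for integer k ≥ 0.
k=0: 16.48 MHz.
k=1: 36.24 MHz, 69.2 MHz.
k=2: 88.96 MHz, 121.92 MHz.
k=3: 141.68 MHz, 174.64 MHz.
Within [61.52 MHz, 129.82 MHz]: 69.2 MHz, 88.96 MHz, 121.92 MHz.

69.2 MHz, 88.96 MHz, 121.92 MHz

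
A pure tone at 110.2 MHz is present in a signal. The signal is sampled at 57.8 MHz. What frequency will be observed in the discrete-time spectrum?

110.2 MHz mod fs = 52.4 MHz.
52.4 MHz > fs/2 = 28.9 MHz, folds to fs − 52.4 MHz = 5.4 MHz.

5.4 MHz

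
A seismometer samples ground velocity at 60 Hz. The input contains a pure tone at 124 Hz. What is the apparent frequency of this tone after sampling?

4 Hz

124 Hz mod fs = 4 Hz.
4 Hz ≤ fs/2 = 30 Hz, appears at 4 Hz.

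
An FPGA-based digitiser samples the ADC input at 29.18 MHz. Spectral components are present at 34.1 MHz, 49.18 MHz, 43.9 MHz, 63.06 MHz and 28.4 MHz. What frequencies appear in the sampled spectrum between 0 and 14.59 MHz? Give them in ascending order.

fs/2 = 14.59 MHz.
34.1 MHz mod fs = 4.92 MHz.
4.92 MHz ≤ fs/2 = 14.59 MHz, appears at 4.92 MHz.
49.18 MHz mod fs = 20 MHz.
20 MHz > fs/2 = 14.59 MHz, folds to fs − 20 MHz = 9.18 MHz.
43.9 MHz mod fs = 14.72 MHz.
14.72 MHz > fs/2 = 14.59 MHz, folds to fs − 14.72 MHz = 14.46 MHz.
63.06 MHz mod fs = 4.7 MHz.
4.7 MHz ≤ fs/2 = 14.59 MHz, appears at 4.7 MHz.
28.4 MHz > fs/2 = 14.59 MHz, folds to fs − 28.4 MHz = 0.78 MHz.
Distinct values: {0.78 MHz, 4.7 MHz, 4.92 MHz, 9.18 MHz, 14.46 MHz}.

0.78 MHz, 4.7 MHz, 4.92 MHz, 9.18 MHz, 14.46 MHz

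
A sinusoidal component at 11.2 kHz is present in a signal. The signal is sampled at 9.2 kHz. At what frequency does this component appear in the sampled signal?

11.2 kHz mod fs = 2 kHz.
2 kHz ≤ fs/2 = 4.6 kHz, appears at 2 kHz.

2 kHz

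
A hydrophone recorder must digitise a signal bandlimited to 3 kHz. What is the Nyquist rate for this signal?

Nyquist rate = 2 × 3 kHz = 6 kHz.

6 kHz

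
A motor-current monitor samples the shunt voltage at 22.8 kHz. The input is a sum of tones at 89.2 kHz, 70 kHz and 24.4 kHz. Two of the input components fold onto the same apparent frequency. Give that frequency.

1.6 kHz

fs/2 = 11.4 kHz.
89.2 kHz mod fs = 20.8 kHz.
20.8 kHz > fs/2 = 11.4 kHz, folds to fs − 20.8 kHz = 2 kHz.
70 kHz mod fs = 1.6 kHz.
1.6 kHz ≤ fs/2 = 11.4 kHz, appears at 1.6 kHz.
24.4 kHz mod fs = 1.6 kHz.
1.6 kHz ≤ fs/2 = 11.4 kHz, appears at 1.6 kHz.
24.4 kHz and 70 kHz both map to 1.6 kHz.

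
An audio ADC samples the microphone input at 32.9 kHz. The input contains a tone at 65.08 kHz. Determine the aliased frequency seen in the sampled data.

65.08 kHz mod fs = 32.18 kHz.
32.18 kHz > fs/2 = 16.45 kHz, folds to fs − 32.18 kHz = 0.72 kHz.

0.72 kHz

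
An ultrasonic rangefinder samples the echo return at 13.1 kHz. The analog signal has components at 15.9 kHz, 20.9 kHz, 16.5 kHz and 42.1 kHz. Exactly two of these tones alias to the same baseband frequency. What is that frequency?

2.8 kHz

fs/2 = 6.55 kHz.
15.9 kHz mod fs = 2.8 kHz.
2.8 kHz ≤ fs/2 = 6.55 kHz, appears at 2.8 kHz.
20.9 kHz mod fs = 7.8 kHz.
7.8 kHz > fs/2 = 6.55 kHz, folds to fs − 7.8 kHz = 5.3 kHz.
16.5 kHz mod fs = 3.4 kHz.
3.4 kHz ≤ fs/2 = 6.55 kHz, appears at 3.4 kHz.
42.1 kHz mod fs = 2.8 kHz.
2.8 kHz ≤ fs/2 = 6.55 kHz, appears at 2.8 kHz.
15.9 kHz and 42.1 kHz both map to 2.8 kHz.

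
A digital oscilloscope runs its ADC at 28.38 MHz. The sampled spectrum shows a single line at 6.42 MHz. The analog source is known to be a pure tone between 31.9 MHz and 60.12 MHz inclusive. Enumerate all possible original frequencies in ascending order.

34.8 MHz, 50.34 MHz

Frequencies that alias to 6.42 MHz are k·fs ± 6.42 MHz for integer k ≥ 0.
k=0: 6.42 MHz.
k=1: 21.96 MHz, 34.8 MHz.
k=2: 50.34 MHz, 63.18 MHz.
k=3: 78.72 MHz, 91.56 MHz.
Within [31.9 MHz, 60.12 MHz]: 34.8 MHz, 50.34 MHz.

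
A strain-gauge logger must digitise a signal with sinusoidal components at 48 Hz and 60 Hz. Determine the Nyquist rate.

120 Hz

Highest-frequency component: 60 Hz.
Nyquist rate = 2 × 60 Hz = 120 Hz.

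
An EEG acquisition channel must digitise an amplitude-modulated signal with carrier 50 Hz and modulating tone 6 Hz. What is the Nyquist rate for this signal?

112 Hz

AM sidebands sit at fc ± fm = 44 Hz and 56 Hz.
Highest-frequency component: 56 Hz.
Nyquist rate = 2 × 56 Hz = 112 Hz.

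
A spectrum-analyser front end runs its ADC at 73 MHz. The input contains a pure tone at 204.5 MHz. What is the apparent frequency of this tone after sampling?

14.5 MHz

204.5 MHz mod fs = 58.5 MHz.
58.5 MHz > fs/2 = 36.5 MHz, folds to fs − 58.5 MHz = 14.5 MHz.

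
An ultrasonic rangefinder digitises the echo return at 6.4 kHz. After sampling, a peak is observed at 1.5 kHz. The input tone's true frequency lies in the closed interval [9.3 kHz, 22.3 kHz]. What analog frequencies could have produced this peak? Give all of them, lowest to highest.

11.3 kHz, 14.3 kHz, 17.7 kHz, 20.7 kHz

Frequencies that alias to 1.5 kHz are k·fs ± 1.5 kHz for integer k ≥ 0.
k=0: 1.5 kHz.
k=1: 4.9 kHz, 7.9 kHz.
k=2: 11.3 kHz, 14.3 kHz.
k=3: 17.7 kHz, 20.7 kHz.
k=4: 24.1 kHz, 27.1 kHz.
Within [9.3 kHz, 22.3 kHz]: 11.3 kHz, 14.3 kHz, 17.7 kHz, 20.7 kHz.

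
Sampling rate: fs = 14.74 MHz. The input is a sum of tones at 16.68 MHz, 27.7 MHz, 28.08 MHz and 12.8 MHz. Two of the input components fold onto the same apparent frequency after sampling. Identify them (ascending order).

fs/2 = 7.37 MHz.
16.68 MHz mod fs = 1.94 MHz.
1.94 MHz ≤ fs/2 = 7.37 MHz, appears at 1.94 MHz.
27.7 MHz mod fs = 12.96 MHz.
12.96 MHz > fs/2 = 7.37 MHz, folds to fs − 12.96 MHz = 1.78 MHz.
28.08 MHz mod fs = 13.34 MHz.
13.34 MHz > fs/2 = 7.37 MHz, folds to fs − 13.34 MHz = 1.4 MHz.
12.8 MHz > fs/2 = 7.37 MHz, folds to fs − 12.8 MHz = 1.94 MHz.
12.8 MHz and 16.68 MHz both map to 1.94 MHz.

12.8 MHz, 16.68 MHz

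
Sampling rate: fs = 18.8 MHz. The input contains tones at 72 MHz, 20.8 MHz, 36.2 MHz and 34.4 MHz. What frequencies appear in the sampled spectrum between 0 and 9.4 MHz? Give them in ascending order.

fs/2 = 9.4 MHz.
72 MHz mod fs = 15.6 MHz.
15.6 MHz > fs/2 = 9.4 MHz, folds to fs − 15.6 MHz = 3.2 MHz.
20.8 MHz mod fs = 2 MHz.
2 MHz ≤ fs/2 = 9.4 MHz, appears at 2 MHz.
36.2 MHz mod fs = 17.4 MHz.
17.4 MHz > fs/2 = 9.4 MHz, folds to fs − 17.4 MHz = 1.4 MHz.
34.4 MHz mod fs = 15.6 MHz.
15.6 MHz > fs/2 = 9.4 MHz, folds to fs − 15.6 MHz = 3.2 MHz.
Distinct values: {1.4 MHz, 2 MHz, 3.2 MHz}.

1.4 MHz, 2 MHz, 3.2 MHz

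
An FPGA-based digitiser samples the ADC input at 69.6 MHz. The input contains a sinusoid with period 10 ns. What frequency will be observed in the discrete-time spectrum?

T = 10 ns → f = 1/T = 100 MHz.
100 MHz mod fs = 30.4 MHz.
30.4 MHz ≤ fs/2 = 34.8 MHz, appears at 30.4 MHz.

30.4 MHz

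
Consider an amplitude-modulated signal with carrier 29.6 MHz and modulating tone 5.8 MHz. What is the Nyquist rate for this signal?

AM sidebands sit at fc ± fm = 23.8 MHz and 35.4 MHz.
Highest-frequency component: 35.4 MHz.
Nyquist rate = 2 × 35.4 MHz = 70.8 MHz.

70.8 MHz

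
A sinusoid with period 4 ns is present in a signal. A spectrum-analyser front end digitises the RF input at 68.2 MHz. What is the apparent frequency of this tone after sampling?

22.8 MHz

T = 4 ns → f = 1/T = 250 MHz.
250 MHz mod fs = 45.4 MHz.
45.4 MHz > fs/2 = 34.1 MHz, folds to fs − 45.4 MHz = 22.8 MHz.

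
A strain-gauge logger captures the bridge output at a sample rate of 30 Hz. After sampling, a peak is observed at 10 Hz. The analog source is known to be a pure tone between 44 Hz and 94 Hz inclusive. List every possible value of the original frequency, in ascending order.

50 Hz, 70 Hz, 80 Hz

Frequencies that alias to 10 Hz are k·fs ± 10 Hz for integer k ≥ 0.
k=0: 10 Hz.
k=1: 20 Hz, 40 Hz.
k=2: 50 Hz, 70 Hz.
k=3: 80 Hz, 100 Hz.
k=4: 110 Hz, 130 Hz.
Within [44 Hz, 94 Hz]: 50 Hz, 70 Hz, 80 Hz.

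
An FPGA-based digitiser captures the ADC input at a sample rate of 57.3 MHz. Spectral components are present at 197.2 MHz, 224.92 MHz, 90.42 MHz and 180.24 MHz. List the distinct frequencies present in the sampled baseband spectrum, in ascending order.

4.28 MHz, 8.34 MHz, 24.18 MHz, 25.3 MHz

fs/2 = 28.65 MHz.
197.2 MHz mod fs = 25.3 MHz.
25.3 MHz ≤ fs/2 = 28.65 MHz, appears at 25.3 MHz.
224.92 MHz mod fs = 53.02 MHz.
53.02 MHz > fs/2 = 28.65 MHz, folds to fs − 53.02 MHz = 4.28 MHz.
90.42 MHz mod fs = 33.12 MHz.
33.12 MHz > fs/2 = 28.65 MHz, folds to fs − 33.12 MHz = 24.18 MHz.
180.24 MHz mod fs = 8.34 MHz.
8.34 MHz ≤ fs/2 = 28.65 MHz, appears at 8.34 MHz.
Distinct values: {4.28 MHz, 8.34 MHz, 24.18 MHz, 25.3 MHz}.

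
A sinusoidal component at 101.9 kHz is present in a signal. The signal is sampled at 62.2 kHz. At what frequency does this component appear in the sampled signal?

22.5 kHz

101.9 kHz mod fs = 39.7 kHz.
39.7 kHz > fs/2 = 31.1 kHz, folds to fs − 39.7 kHz = 22.5 kHz.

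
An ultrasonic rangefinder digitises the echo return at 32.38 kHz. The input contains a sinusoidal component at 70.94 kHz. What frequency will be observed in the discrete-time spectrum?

70.94 kHz mod fs = 6.18 kHz.
6.18 kHz ≤ fs/2 = 16.19 kHz, appears at 6.18 kHz.

6.18 kHz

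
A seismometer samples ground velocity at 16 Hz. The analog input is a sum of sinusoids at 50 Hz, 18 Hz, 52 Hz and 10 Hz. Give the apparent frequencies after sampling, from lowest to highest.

2 Hz, 4 Hz, 6 Hz

fs/2 = 8 Hz.
50 Hz mod fs = 2 Hz.
2 Hz ≤ fs/2 = 8 Hz, appears at 2 Hz.
18 Hz mod fs = 2 Hz.
2 Hz ≤ fs/2 = 8 Hz, appears at 2 Hz.
52 Hz mod fs = 4 Hz.
4 Hz ≤ fs/2 = 8 Hz, appears at 4 Hz.
10 Hz > fs/2 = 8 Hz, folds to fs − 10 Hz = 6 Hz.
Distinct values: {2 Hz, 4 Hz, 6 Hz}.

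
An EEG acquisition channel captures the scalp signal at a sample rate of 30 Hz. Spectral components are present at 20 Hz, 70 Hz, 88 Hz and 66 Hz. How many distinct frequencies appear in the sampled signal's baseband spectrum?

fs/2 = 15 Hz.
20 Hz > fs/2 = 15 Hz, folds to fs − 20 Hz = 10 Hz.
70 Hz mod fs = 10 Hz.
10 Hz ≤ fs/2 = 15 Hz, appears at 10 Hz.
88 Hz mod fs = 28 Hz.
28 Hz > fs/2 = 15 Hz, folds to fs − 28 Hz = 2 Hz.
66 Hz mod fs = 6 Hz.
6 Hz ≤ fs/2 = 15 Hz, appears at 6 Hz.
Distinct values: {2 Hz, 6 Hz, 10 Hz} → 3.

3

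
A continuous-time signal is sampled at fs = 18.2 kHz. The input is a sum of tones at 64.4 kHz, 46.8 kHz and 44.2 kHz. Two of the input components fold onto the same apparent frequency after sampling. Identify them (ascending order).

44.2 kHz, 46.8 kHz

fs/2 = 9.1 kHz.
64.4 kHz mod fs = 9.8 kHz.
9.8 kHz > fs/2 = 9.1 kHz, folds to fs − 9.8 kHz = 8.4 kHz.
46.8 kHz mod fs = 10.4 kHz.
10.4 kHz > fs/2 = 9.1 kHz, folds to fs − 10.4 kHz = 7.8 kHz.
44.2 kHz mod fs = 7.8 kHz.
7.8 kHz ≤ fs/2 = 9.1 kHz, appears at 7.8 kHz.
44.2 kHz and 46.8 kHz both map to 7.8 kHz.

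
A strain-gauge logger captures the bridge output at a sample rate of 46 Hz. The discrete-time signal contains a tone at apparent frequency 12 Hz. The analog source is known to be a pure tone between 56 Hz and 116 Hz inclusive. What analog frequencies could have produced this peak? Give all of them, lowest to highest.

58 Hz, 80 Hz, 104 Hz

Frequencies that alias to 12 Hz are k·fs ± 12 Hz for integer k ≥ 0.
k=0: 12 Hz.
k=1: 34 Hz, 58 Hz.
k=2: 80 Hz, 104 Hz.
k=3: 126 Hz, 150 Hz.
Within [56 Hz, 116 Hz]: 58 Hz, 80 Hz, 104 Hz.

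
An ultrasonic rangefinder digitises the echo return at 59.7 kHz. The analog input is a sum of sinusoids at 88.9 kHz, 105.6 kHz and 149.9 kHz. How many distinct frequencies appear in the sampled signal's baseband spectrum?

fs/2 = 29.85 kHz.
88.9 kHz mod fs = 29.2 kHz.
29.2 kHz ≤ fs/2 = 29.85 kHz, appears at 29.2 kHz.
105.6 kHz mod fs = 45.9 kHz.
45.9 kHz > fs/2 = 29.85 kHz, folds to fs − 45.9 kHz = 13.8 kHz.
149.9 kHz mod fs = 30.5 kHz.
30.5 kHz > fs/2 = 29.85 kHz, folds to fs − 30.5 kHz = 29.2 kHz.
Distinct values: {13.8 kHz, 29.2 kHz} → 2.

2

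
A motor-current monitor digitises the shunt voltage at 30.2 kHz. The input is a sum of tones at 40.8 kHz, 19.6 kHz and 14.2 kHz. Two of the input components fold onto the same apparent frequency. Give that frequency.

10.6 kHz

fs/2 = 15.1 kHz.
40.8 kHz mod fs = 10.6 kHz.
10.6 kHz ≤ fs/2 = 15.1 kHz, appears at 10.6 kHz.
19.6 kHz > fs/2 = 15.1 kHz, folds to fs − 19.6 kHz = 10.6 kHz.
14.2 kHz ≤ fs/2 = 15.1 kHz, passes unchanged.
19.6 kHz and 40.8 kHz both map to 10.6 kHz.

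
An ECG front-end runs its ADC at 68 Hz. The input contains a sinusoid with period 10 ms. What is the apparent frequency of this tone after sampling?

32 Hz

T = 10 ms → f = 1/T = 100 Hz.
100 Hz mod fs = 32 Hz.
32 Hz ≤ fs/2 = 34 Hz, appears at 32 Hz.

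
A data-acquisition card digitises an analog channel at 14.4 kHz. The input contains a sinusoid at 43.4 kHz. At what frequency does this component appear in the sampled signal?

0.2 kHz

43.4 kHz mod fs = 0.2 kHz.
0.2 kHz ≤ fs/2 = 7.2 kHz, appears at 0.2 kHz.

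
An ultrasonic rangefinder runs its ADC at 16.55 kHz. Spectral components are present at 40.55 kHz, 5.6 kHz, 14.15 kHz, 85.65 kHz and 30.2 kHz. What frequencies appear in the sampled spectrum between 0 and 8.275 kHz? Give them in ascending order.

2.4 kHz, 2.9 kHz, 5.6 kHz, 7.45 kHz

fs/2 = 8.275 kHz.
40.55 kHz mod fs = 7.45 kHz.
7.45 kHz ≤ fs/2 = 8.275 kHz, appears at 7.45 kHz.
5.6 kHz ≤ fs/2 = 8.275 kHz, passes unchanged.
14.15 kHz > fs/2 = 8.275 kHz, folds to fs − 14.15 kHz = 2.4 kHz.
85.65 kHz mod fs = 2.9 kHz.
2.9 kHz ≤ fs/2 = 8.275 kHz, appears at 2.9 kHz.
30.2 kHz mod fs = 13.65 kHz.
13.65 kHz > fs/2 = 8.275 kHz, folds to fs − 13.65 kHz = 2.9 kHz.
Distinct values: {2.4 kHz, 2.9 kHz, 5.6 kHz, 7.45 kHz}.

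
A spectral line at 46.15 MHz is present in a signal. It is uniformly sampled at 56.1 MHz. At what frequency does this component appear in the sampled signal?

9.95 MHz

46.15 MHz > fs/2 = 28.05 MHz, folds to fs − 46.15 MHz = 9.95 MHz.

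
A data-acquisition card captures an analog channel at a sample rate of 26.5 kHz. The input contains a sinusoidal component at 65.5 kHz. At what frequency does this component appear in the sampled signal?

65.5 kHz mod fs = 12.5 kHz.
12.5 kHz ≤ fs/2 = 13.25 kHz, appears at 12.5 kHz.

12.5 kHz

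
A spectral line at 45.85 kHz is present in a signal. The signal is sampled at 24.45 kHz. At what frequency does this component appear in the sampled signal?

45.85 kHz mod fs = 21.4 kHz.
21.4 kHz > fs/2 = 12.225 kHz, folds to fs − 21.4 kHz = 3.05 kHz.

3.05 kHz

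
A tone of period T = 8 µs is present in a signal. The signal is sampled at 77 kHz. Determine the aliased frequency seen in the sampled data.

T = 8 µs → f = 1/T = 125 kHz.
125 kHz mod fs = 48 kHz.
48 kHz > fs/2 = 38.5 kHz, folds to fs − 48 kHz = 29 kHz.

29 kHz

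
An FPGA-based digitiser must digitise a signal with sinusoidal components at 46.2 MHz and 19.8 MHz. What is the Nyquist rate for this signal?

92.4 MHz

Highest-frequency component: 46.2 MHz.
Nyquist rate = 2 × 46.2 MHz = 92.4 MHz.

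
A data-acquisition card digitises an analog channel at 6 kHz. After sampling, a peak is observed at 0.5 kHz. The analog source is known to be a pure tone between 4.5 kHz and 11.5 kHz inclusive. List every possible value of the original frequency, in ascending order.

Frequencies that alias to 0.5 kHz are k·fs ± 0.5 kHz for integer k ≥ 0.
k=0: 0.5 kHz.
k=1: 5.5 kHz, 6.5 kHz.
k=2: 11.5 kHz, 12.5 kHz.
k=3: 17.5 kHz, 18.5 kHz.
Within [4.5 kHz, 11.5 kHz]: 5.5 kHz, 6.5 kHz, 11.5 kHz.

5.5 kHz, 6.5 kHz, 11.5 kHz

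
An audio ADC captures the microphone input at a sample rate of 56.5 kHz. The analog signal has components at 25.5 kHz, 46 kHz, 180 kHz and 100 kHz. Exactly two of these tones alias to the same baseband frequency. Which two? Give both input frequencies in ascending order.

46 kHz, 180 kHz

fs/2 = 28.25 kHz.
25.5 kHz ≤ fs/2 = 28.25 kHz, passes unchanged.
46 kHz > fs/2 = 28.25 kHz, folds to fs − 46 kHz = 10.5 kHz.
180 kHz mod fs = 10.5 kHz.
10.5 kHz ≤ fs/2 = 28.25 kHz, appears at 10.5 kHz.
100 kHz mod fs = 43.5 kHz.
43.5 kHz > fs/2 = 28.25 kHz, folds to fs − 43.5 kHz = 13 kHz.
46 kHz and 180 kHz both map to 10.5 kHz.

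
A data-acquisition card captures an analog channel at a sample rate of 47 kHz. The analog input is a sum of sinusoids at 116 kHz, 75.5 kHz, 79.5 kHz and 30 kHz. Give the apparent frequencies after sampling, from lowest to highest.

fs/2 = 23.5 kHz.
116 kHz mod fs = 22 kHz.
22 kHz ≤ fs/2 = 23.5 kHz, appears at 22 kHz.
75.5 kHz mod fs = 28.5 kHz.
28.5 kHz > fs/2 = 23.5 kHz, folds to fs − 28.5 kHz = 18.5 kHz.
79.5 kHz mod fs = 32.5 kHz.
32.5 kHz > fs/2 = 23.5 kHz, folds to fs − 32.5 kHz = 14.5 kHz.
30 kHz > fs/2 = 23.5 kHz, folds to fs − 30 kHz = 17 kHz.
Distinct values: {14.5 kHz, 17 kHz, 18.5 kHz, 22 kHz}.

14.5 kHz, 17 kHz, 18.5 kHz, 22 kHz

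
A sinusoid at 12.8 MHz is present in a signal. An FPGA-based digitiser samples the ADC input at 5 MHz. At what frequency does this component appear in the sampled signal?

2.2 MHz

12.8 MHz mod fs = 2.8 MHz.
2.8 MHz > fs/2 = 2.5 MHz, folds to fs − 2.8 MHz = 2.2 MHz.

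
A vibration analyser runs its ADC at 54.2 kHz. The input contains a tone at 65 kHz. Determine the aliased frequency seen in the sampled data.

10.8 kHz

65 kHz mod fs = 10.8 kHz.
10.8 kHz ≤ fs/2 = 27.1 kHz, appears at 10.8 kHz.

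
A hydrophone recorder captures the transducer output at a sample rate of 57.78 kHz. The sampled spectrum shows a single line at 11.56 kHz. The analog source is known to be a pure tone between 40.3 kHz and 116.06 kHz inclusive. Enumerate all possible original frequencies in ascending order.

Frequencies that alias to 11.56 kHz are k·fs ± 11.56 kHz for integer k ≥ 0.
k=0: 11.56 kHz.
k=1: 46.22 kHz, 69.34 kHz.
k=2: 104 kHz, 127.12 kHz.
k=3: 161.78 kHz, 184.9 kHz.
Within [40.3 kHz, 116.06 kHz]: 46.22 kHz, 69.34 kHz, 104 kHz.

46.22 kHz, 69.34 kHz, 104 kHz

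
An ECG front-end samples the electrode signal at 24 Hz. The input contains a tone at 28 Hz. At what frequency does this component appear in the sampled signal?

4 Hz

28 Hz mod fs = 4 Hz.
4 Hz ≤ fs/2 = 12 Hz, appears at 4 Hz.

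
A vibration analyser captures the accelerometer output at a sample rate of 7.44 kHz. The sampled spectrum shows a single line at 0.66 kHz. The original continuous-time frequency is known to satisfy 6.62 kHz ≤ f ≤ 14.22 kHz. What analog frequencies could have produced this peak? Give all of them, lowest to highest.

Frequencies that alias to 0.66 kHz are k·fs ± 0.66 kHz for integer k ≥ 0.
k=0: 0.66 kHz.
k=1: 6.78 kHz, 8.1 kHz.
k=2: 14.22 kHz, 15.54 kHz.
k=3: 21.66 kHz, 22.98 kHz.
Within [6.62 kHz, 14.22 kHz]: 6.78 kHz, 8.1 kHz, 14.22 kHz.

6.78 kHz, 8.1 kHz, 14.22 kHz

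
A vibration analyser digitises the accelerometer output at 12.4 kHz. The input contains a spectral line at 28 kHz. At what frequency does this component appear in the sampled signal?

3.2 kHz

28 kHz mod fs = 3.2 kHz.
3.2 kHz ≤ fs/2 = 6.2 kHz, appears at 3.2 kHz.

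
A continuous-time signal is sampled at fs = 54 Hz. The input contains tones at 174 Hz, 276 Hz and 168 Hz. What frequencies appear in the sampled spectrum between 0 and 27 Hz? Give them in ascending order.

6 Hz, 12 Hz

fs/2 = 27 Hz.
174 Hz mod fs = 12 Hz.
12 Hz ≤ fs/2 = 27 Hz, appears at 12 Hz.
276 Hz mod fs = 6 Hz.
6 Hz ≤ fs/2 = 27 Hz, appears at 6 Hz.
168 Hz mod fs = 6 Hz.
6 Hz ≤ fs/2 = 27 Hz, appears at 6 Hz.
Distinct values: {6 Hz, 12 Hz}.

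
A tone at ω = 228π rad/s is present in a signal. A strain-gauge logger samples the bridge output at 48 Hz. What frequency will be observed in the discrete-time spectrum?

ω = 228π rad/s → f = ω/(2π) = 114 Hz.
114 Hz mod fs = 18 Hz.
18 Hz ≤ fs/2 = 24 Hz, appears at 18 Hz.

18 Hz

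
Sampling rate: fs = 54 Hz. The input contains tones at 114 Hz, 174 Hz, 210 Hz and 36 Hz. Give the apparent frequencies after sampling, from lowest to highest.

fs/2 = 27 Hz.
114 Hz mod fs = 6 Hz.
6 Hz ≤ fs/2 = 27 Hz, appears at 6 Hz.
174 Hz mod fs = 12 Hz.
12 Hz ≤ fs/2 = 27 Hz, appears at 12 Hz.
210 Hz mod fs = 48 Hz.
48 Hz > fs/2 = 27 Hz, folds to fs − 48 Hz = 6 Hz.
36 Hz > fs/2 = 27 Hz, folds to fs − 36 Hz = 18 Hz.
Distinct values: {6 Hz, 12 Hz, 18 Hz}.

6 Hz, 12 Hz, 18 Hz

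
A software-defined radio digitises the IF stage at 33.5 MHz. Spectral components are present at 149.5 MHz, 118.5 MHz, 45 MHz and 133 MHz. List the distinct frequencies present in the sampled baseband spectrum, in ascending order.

1 MHz, 11.5 MHz, 15.5 MHz

fs/2 = 16.75 MHz.
149.5 MHz mod fs = 15.5 MHz.
15.5 MHz ≤ fs/2 = 16.75 MHz, appears at 15.5 MHz.
118.5 MHz mod fs = 18 MHz.
18 MHz > fs/2 = 16.75 MHz, folds to fs − 18 MHz = 15.5 MHz.
45 MHz mod fs = 11.5 MHz.
11.5 MHz ≤ fs/2 = 16.75 MHz, appears at 11.5 MHz.
133 MHz mod fs = 32.5 MHz.
32.5 MHz > fs/2 = 16.75 MHz, folds to fs − 32.5 MHz = 1 MHz.
Distinct values: {1 MHz, 11.5 MHz, 15.5 MHz}.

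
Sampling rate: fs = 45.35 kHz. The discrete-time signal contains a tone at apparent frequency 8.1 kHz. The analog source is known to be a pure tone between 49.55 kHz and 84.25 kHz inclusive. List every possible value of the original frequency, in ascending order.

Frequencies that alias to 8.1 kHz are k·fs ± 8.1 kHz for integer k ≥ 0.
k=0: 8.1 kHz.
k=1: 37.25 kHz, 53.45 kHz.
k=2: 82.6 kHz, 98.8 kHz.
k=3: 127.95 kHz, 144.15 kHz.
Within [49.55 kHz, 84.25 kHz]: 53.45 kHz, 82.6 kHz.

53.45 kHz, 82.6 kHz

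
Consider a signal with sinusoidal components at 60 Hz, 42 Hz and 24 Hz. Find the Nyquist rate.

Highest-frequency component: 60 Hz.
Nyquist rate = 2 × 60 Hz = 120 Hz.

120 Hz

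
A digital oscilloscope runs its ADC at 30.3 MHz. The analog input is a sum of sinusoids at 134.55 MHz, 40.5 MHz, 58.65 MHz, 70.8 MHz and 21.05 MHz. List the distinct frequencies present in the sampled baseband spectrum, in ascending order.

1.95 MHz, 9.25 MHz, 10.2 MHz, 13.35 MHz

fs/2 = 15.15 MHz.
134.55 MHz mod fs = 13.35 MHz.
13.35 MHz ≤ fs/2 = 15.15 MHz, appears at 13.35 MHz.
40.5 MHz mod fs = 10.2 MHz.
10.2 MHz ≤ fs/2 = 15.15 MHz, appears at 10.2 MHz.
58.65 MHz mod fs = 28.35 MHz.
28.35 MHz > fs/2 = 15.15 MHz, folds to fs − 28.35 MHz = 1.95 MHz.
70.8 MHz mod fs = 10.2 MHz.
10.2 MHz ≤ fs/2 = 15.15 MHz, appears at 10.2 MHz.
21.05 MHz > fs/2 = 15.15 MHz, folds to fs − 21.05 MHz = 9.25 MHz.
Distinct values: {1.95 MHz, 9.25 MHz, 10.2 MHz, 13.35 MHz}.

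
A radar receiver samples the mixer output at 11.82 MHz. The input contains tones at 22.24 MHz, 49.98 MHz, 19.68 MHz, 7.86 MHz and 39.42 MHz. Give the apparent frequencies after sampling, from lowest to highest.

fs/2 = 5.91 MHz.
22.24 MHz mod fs = 10.42 MHz.
10.42 MHz > fs/2 = 5.91 MHz, folds to fs − 10.42 MHz = 1.4 MHz.
49.98 MHz mod fs = 2.7 MHz.
2.7 MHz ≤ fs/2 = 5.91 MHz, appears at 2.7 MHz.
19.68 MHz mod fs = 7.86 MHz.
7.86 MHz > fs/2 = 5.91 MHz, folds to fs − 7.86 MHz = 3.96 MHz.
7.86 MHz > fs/2 = 5.91 MHz, folds to fs − 7.86 MHz = 3.96 MHz.
39.42 MHz mod fs = 3.96 MHz.
3.96 MHz ≤ fs/2 = 5.91 MHz, appears at 3.96 MHz.
Distinct values: {1.4 MHz, 2.7 MHz, 3.96 MHz}.

1.4 MHz, 2.7 MHz, 3.96 MHz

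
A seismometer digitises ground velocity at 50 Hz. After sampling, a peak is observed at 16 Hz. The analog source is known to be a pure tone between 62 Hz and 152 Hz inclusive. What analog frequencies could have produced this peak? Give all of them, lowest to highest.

66 Hz, 84 Hz, 116 Hz, 134 Hz

Frequencies that alias to 16 Hz are k·fs ± 16 Hz for integer k ≥ 0.
k=0: 16 Hz.
k=1: 34 Hz, 66 Hz.
k=2: 84 Hz, 116 Hz.
k=3: 134 Hz, 166 Hz.
k=4: 184 Hz, 216 Hz.
Within [62 Hz, 152 Hz]: 66 Hz, 84 Hz, 116 Hz, 134 Hz.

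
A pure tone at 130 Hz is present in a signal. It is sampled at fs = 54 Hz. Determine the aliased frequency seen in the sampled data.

22 Hz

130 Hz mod fs = 22 Hz.
22 Hz ≤ fs/2 = 27 Hz, appears at 22 Hz.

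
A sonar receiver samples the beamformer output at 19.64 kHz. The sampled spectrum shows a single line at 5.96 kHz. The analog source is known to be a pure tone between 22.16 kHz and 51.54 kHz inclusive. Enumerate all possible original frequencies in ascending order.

25.6 kHz, 33.32 kHz, 45.24 kHz

Frequencies that alias to 5.96 kHz are k·fs ± 5.96 kHz for integer k ≥ 0.
k=0: 5.96 kHz.
k=1: 13.68 kHz, 25.6 kHz.
k=2: 33.32 kHz, 45.24 kHz.
k=3: 52.96 kHz, 64.88 kHz.
Within [22.16 kHz, 51.54 kHz]: 25.6 kHz, 33.32 kHz, 45.24 kHz.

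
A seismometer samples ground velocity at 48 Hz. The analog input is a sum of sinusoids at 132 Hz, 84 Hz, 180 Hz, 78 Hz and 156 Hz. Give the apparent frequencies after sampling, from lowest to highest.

12 Hz, 18 Hz

fs/2 = 24 Hz.
132 Hz mod fs = 36 Hz.
36 Hz > fs/2 = 24 Hz, folds to fs − 36 Hz = 12 Hz.
84 Hz mod fs = 36 Hz.
36 Hz > fs/2 = 24 Hz, folds to fs − 36 Hz = 12 Hz.
180 Hz mod fs = 36 Hz.
36 Hz > fs/2 = 24 Hz, folds to fs − 36 Hz = 12 Hz.
78 Hz mod fs = 30 Hz.
30 Hz > fs/2 = 24 Hz, folds to fs − 30 Hz = 18 Hz.
156 Hz mod fs = 12 Hz.
12 Hz ≤ fs/2 = 24 Hz, appears at 12 Hz.
Distinct values: {12 Hz, 18 Hz}.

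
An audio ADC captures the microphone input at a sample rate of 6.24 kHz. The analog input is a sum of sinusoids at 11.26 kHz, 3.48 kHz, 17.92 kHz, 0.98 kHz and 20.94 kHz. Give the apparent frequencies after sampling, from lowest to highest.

0.8 kHz, 0.98 kHz, 1.22 kHz, 2.22 kHz, 2.76 kHz

fs/2 = 3.12 kHz.
11.26 kHz mod fs = 5.02 kHz.
5.02 kHz > fs/2 = 3.12 kHz, folds to fs − 5.02 kHz = 1.22 kHz.
3.48 kHz > fs/2 = 3.12 kHz, folds to fs − 3.48 kHz = 2.76 kHz.
17.92 kHz mod fs = 5.44 kHz.
5.44 kHz > fs/2 = 3.12 kHz, folds to fs − 5.44 kHz = 0.8 kHz.
0.98 kHz ≤ fs/2 = 3.12 kHz, passes unchanged.
20.94 kHz mod fs = 2.22 kHz.
2.22 kHz ≤ fs/2 = 3.12 kHz, appears at 2.22 kHz.
Distinct values: {0.8 kHz, 0.98 kHz, 1.22 kHz, 2.22 kHz, 2.76 kHz}.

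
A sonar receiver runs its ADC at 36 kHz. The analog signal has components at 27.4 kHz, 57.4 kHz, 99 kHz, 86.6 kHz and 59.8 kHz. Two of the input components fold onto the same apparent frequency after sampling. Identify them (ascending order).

fs/2 = 18 kHz.
27.4 kHz > fs/2 = 18 kHz, folds to fs − 27.4 kHz = 8.6 kHz.
57.4 kHz mod fs = 21.4 kHz.
21.4 kHz > fs/2 = 18 kHz, folds to fs − 21.4 kHz = 14.6 kHz.
99 kHz mod fs = 27 kHz.
27 kHz > fs/2 = 18 kHz, folds to fs − 27 kHz = 9 kHz.
86.6 kHz mod fs = 14.6 kHz.
14.6 kHz ≤ fs/2 = 18 kHz, appears at 14.6 kHz.
59.8 kHz mod fs = 23.8 kHz.
23.8 kHz > fs/2 = 18 kHz, folds to fs − 23.8 kHz = 12.2 kHz.
57.4 kHz and 86.6 kHz both map to 14.6 kHz.

57.4 kHz, 86.6 kHz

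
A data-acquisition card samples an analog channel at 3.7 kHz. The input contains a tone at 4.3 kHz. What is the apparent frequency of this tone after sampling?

4.3 kHz mod fs = 0.6 kHz.
0.6 kHz ≤ fs/2 = 1.85 kHz, appears at 0.6 kHz.

0.6 kHz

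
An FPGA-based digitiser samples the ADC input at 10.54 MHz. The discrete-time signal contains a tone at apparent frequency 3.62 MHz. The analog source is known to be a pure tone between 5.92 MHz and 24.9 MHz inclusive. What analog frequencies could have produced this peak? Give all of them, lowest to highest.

Frequencies that alias to 3.62 MHz are k·fs ± 3.62 MHz for integer k ≥ 0.
k=0: 3.62 MHz.
k=1: 6.92 MHz, 14.16 MHz.
k=2: 17.46 MHz, 24.7 MHz.
k=3: 28 MHz, 35.24 MHz.
Within [5.92 MHz, 24.9 MHz]: 6.92 MHz, 14.16 MHz, 17.46 MHz, 24.7 MHz.

6.92 MHz, 14.16 MHz, 17.46 MHz, 24.7 MHz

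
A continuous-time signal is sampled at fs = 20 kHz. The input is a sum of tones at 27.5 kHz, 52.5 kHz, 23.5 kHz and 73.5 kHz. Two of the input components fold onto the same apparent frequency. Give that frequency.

7.5 kHz

fs/2 = 10 kHz.
27.5 kHz mod fs = 7.5 kHz.
7.5 kHz ≤ fs/2 = 10 kHz, appears at 7.5 kHz.
52.5 kHz mod fs = 12.5 kHz.
12.5 kHz > fs/2 = 10 kHz, folds to fs − 12.5 kHz = 7.5 kHz.
23.5 kHz mod fs = 3.5 kHz.
3.5 kHz ≤ fs/2 = 10 kHz, appears at 3.5 kHz.
73.5 kHz mod fs = 13.5 kHz.
13.5 kHz > fs/2 = 10 kHz, folds to fs − 13.5 kHz = 6.5 kHz.
27.5 kHz and 52.5 kHz both map to 7.5 kHz.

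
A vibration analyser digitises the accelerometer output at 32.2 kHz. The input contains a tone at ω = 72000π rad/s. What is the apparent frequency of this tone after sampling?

ω = 72000π rad/s → f = ω/(2π) = 36000 Hz = 36 kHz.
36 kHz mod fs = 3.8 kHz.
3.8 kHz ≤ fs/2 = 16.1 kHz, appears at 3.8 kHz.

3.8 kHz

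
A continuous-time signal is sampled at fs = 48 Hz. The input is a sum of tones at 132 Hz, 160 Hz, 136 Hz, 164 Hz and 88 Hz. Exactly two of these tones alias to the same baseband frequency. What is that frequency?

8 Hz

fs/2 = 24 Hz.
132 Hz mod fs = 36 Hz.
36 Hz > fs/2 = 24 Hz, folds to fs − 36 Hz = 12 Hz.
160 Hz mod fs = 16 Hz.
16 Hz ≤ fs/2 = 24 Hz, appears at 16 Hz.
136 Hz mod fs = 40 Hz.
40 Hz > fs/2 = 24 Hz, folds to fs − 40 Hz = 8 Hz.
164 Hz mod fs = 20 Hz.
20 Hz ≤ fs/2 = 24 Hz, appears at 20 Hz.
88 Hz mod fs = 40 Hz.
40 Hz > fs/2 = 24 Hz, folds to fs − 40 Hz = 8 Hz.
88 Hz and 136 Hz both map to 8 Hz.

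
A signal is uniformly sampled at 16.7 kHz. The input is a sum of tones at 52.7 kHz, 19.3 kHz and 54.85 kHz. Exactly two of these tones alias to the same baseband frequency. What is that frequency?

fs/2 = 8.35 kHz.
52.7 kHz mod fs = 2.6 kHz.
2.6 kHz ≤ fs/2 = 8.35 kHz, appears at 2.6 kHz.
19.3 kHz mod fs = 2.6 kHz.
2.6 kHz ≤ fs/2 = 8.35 kHz, appears at 2.6 kHz.
54.85 kHz mod fs = 4.75 kHz.
4.75 kHz ≤ fs/2 = 8.35 kHz, appears at 4.75 kHz.
19.3 kHz and 52.7 kHz both map to 2.6 kHz.

2.6 kHz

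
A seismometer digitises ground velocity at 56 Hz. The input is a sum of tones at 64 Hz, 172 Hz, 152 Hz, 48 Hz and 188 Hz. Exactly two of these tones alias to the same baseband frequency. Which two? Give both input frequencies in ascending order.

fs/2 = 28 Hz.
64 Hz mod fs = 8 Hz.
8 Hz ≤ fs/2 = 28 Hz, appears at 8 Hz.
172 Hz mod fs = 4 Hz.
4 Hz ≤ fs/2 = 28 Hz, appears at 4 Hz.
152 Hz mod fs = 40 Hz.
40 Hz > fs/2 = 28 Hz, folds to fs − 40 Hz = 16 Hz.
48 Hz > fs/2 = 28 Hz, folds to fs − 48 Hz = 8 Hz.
188 Hz mod fs = 20 Hz.
20 Hz ≤ fs/2 = 28 Hz, appears at 20 Hz.
48 Hz and 64 Hz both map to 8 Hz.

48 Hz, 64 Hz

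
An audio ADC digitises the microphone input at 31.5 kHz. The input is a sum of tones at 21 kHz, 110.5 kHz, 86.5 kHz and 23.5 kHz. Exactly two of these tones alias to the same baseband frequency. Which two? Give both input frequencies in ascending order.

23.5 kHz, 86.5 kHz

fs/2 = 15.75 kHz.
21 kHz > fs/2 = 15.75 kHz, folds to fs − 21 kHz = 10.5 kHz.
110.5 kHz mod fs = 16 kHz.
16 kHz > fs/2 = 15.75 kHz, folds to fs − 16 kHz = 15.5 kHz.
86.5 kHz mod fs = 23.5 kHz.
23.5 kHz > fs/2 = 15.75 kHz, folds to fs − 23.5 kHz = 8 kHz.
23.5 kHz > fs/2 = 15.75 kHz, folds to fs − 23.5 kHz = 8 kHz.
23.5 kHz and 86.5 kHz both map to 8 kHz.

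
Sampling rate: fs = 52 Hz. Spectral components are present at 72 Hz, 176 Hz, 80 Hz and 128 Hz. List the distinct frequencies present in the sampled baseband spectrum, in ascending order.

20 Hz, 24 Hz

fs/2 = 26 Hz.
72 Hz mod fs = 20 Hz.
20 Hz ≤ fs/2 = 26 Hz, appears at 20 Hz.
176 Hz mod fs = 20 Hz.
20 Hz ≤ fs/2 = 26 Hz, appears at 20 Hz.
80 Hz mod fs = 28 Hz.
28 Hz > fs/2 = 26 Hz, folds to fs − 28 Hz = 24 Hz.
128 Hz mod fs = 24 Hz.
24 Hz ≤ fs/2 = 26 Hz, appears at 24 Hz.
Distinct values: {20 Hz, 24 Hz}.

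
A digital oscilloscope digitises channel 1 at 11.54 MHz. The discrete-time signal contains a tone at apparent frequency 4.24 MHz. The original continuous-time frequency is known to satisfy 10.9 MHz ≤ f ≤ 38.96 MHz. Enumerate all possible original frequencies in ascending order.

Frequencies that alias to 4.24 MHz are k·fs ± 4.24 MHz for integer k ≥ 0.
k=0: 4.24 MHz.
k=1: 7.3 MHz, 15.78 MHz.
k=2: 18.84 MHz, 27.32 MHz.
k=3: 30.38 MHz, 38.86 MHz.
k=4: 41.92 MHz, 50.4 MHz.
Within [10.9 MHz, 38.96 MHz]: 15.78 MHz, 18.84 MHz, 27.32 MHz, 30.38 MHz, 38.86 MHz.

15.78 MHz, 18.84 MHz, 27.32 MHz, 30.38 MHz, 38.86 MHz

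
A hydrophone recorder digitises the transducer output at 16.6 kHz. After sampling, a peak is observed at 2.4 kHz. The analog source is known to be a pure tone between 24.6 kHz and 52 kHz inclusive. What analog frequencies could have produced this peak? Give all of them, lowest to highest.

30.8 kHz, 35.6 kHz, 47.4 kHz

Frequencies that alias to 2.4 kHz are k·fs ± 2.4 kHz for integer k ≥ 0.
k=0: 2.4 kHz.
k=1: 14.2 kHz, 19 kHz.
k=2: 30.8 kHz, 35.6 kHz.
k=3: 47.4 kHz, 52.2 kHz.
k=4: 64 kHz, 68.8 kHz.
Within [24.6 kHz, 52 kHz]: 30.8 kHz, 35.6 kHz, 47.4 kHz.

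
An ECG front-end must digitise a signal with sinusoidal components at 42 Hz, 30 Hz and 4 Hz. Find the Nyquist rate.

Highest-frequency component: 42 Hz.
Nyquist rate = 2 × 42 Hz = 84 Hz.

84 Hz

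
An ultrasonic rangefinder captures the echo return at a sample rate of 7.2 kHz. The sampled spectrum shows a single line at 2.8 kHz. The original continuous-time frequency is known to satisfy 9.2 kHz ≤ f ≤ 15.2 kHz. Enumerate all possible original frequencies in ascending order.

Frequencies that alias to 2.8 kHz are k·fs ± 2.8 kHz for integer k ≥ 0.
k=0: 2.8 kHz.
k=1: 4.4 kHz, 10 kHz.
k=2: 11.6 kHz, 17.2 kHz.
k=3: 18.8 kHz, 24.4 kHz.
Within [9.2 kHz, 15.2 kHz]: 10 kHz, 11.6 kHz.

10 kHz, 11.6 kHz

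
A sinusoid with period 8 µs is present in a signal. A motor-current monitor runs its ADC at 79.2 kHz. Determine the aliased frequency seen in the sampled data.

T = 8 µs → f = 1/T = 125 kHz.
125 kHz mod fs = 45.8 kHz.
45.8 kHz > fs/2 = 39.6 kHz, folds to fs − 45.8 kHz = 33.4 kHz.

33.4 kHz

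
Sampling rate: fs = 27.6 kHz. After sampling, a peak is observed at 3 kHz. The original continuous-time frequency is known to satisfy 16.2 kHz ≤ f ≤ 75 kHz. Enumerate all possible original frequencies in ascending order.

24.6 kHz, 30.6 kHz, 52.2 kHz, 58.2 kHz

Frequencies that alias to 3 kHz are k·fs ± 3 kHz for integer k ≥ 0.
k=0: 3 kHz.
k=1: 24.6 kHz, 30.6 kHz.
k=2: 52.2 kHz, 58.2 kHz.
k=3: 79.8 kHz, 85.8 kHz.
Within [16.2 kHz, 75 kHz]: 24.6 kHz, 30.6 kHz, 52.2 kHz, 58.2 kHz.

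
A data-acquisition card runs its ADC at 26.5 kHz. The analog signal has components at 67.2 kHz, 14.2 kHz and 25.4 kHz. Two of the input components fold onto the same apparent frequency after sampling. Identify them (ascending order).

fs/2 = 13.25 kHz.
67.2 kHz mod fs = 14.2 kHz.
14.2 kHz > fs/2 = 13.25 kHz, folds to fs − 14.2 kHz = 12.3 kHz.
14.2 kHz > fs/2 = 13.25 kHz, folds to fs − 14.2 kHz = 12.3 kHz.
25.4 kHz > fs/2 = 13.25 kHz, folds to fs − 25.4 kHz = 1.1 kHz.
14.2 kHz and 67.2 kHz both map to 12.3 kHz.

14.2 kHz, 67.2 kHz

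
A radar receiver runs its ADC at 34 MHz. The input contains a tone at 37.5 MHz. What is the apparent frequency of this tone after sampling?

37.5 MHz mod fs = 3.5 MHz.
3.5 MHz ≤ fs/2 = 17 MHz, appears at 3.5 MHz.

3.5 MHz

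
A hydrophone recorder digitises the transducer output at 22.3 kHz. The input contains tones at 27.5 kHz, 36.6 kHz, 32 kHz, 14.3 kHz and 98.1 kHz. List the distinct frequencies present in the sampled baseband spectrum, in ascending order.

fs/2 = 11.15 kHz.
27.5 kHz mod fs = 5.2 kHz.
5.2 kHz ≤ fs/2 = 11.15 kHz, appears at 5.2 kHz.
36.6 kHz mod fs = 14.3 kHz.
14.3 kHz > fs/2 = 11.15 kHz, folds to fs − 14.3 kHz = 8 kHz.
32 kHz mod fs = 9.7 kHz.
9.7 kHz ≤ fs/2 = 11.15 kHz, appears at 9.7 kHz.
14.3 kHz > fs/2 = 11.15 kHz, folds to fs − 14.3 kHz = 8 kHz.
98.1 kHz mod fs = 8.9 kHz.
8.9 kHz ≤ fs/2 = 11.15 kHz, appears at 8.9 kHz.
Distinct values: {5.2 kHz, 8 kHz, 8.9 kHz, 9.7 kHz}.

5.2 kHz, 8 kHz, 8.9 kHz, 9.7 kHz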